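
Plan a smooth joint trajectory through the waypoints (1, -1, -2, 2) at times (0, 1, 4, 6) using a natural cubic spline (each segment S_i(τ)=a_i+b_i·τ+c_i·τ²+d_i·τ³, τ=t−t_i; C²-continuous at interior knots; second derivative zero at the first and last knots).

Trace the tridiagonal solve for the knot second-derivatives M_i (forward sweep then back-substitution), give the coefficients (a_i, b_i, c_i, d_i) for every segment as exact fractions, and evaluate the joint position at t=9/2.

Δ: Δ0=-2, Δ1=-1/3, Δ2=2
row 1: diag=8, rhs=10; c'=3/8, d'=5/4
row 2: denom=10−3·3/8=71/8; d'=(14−3·5/4)/(71/8)=82/71
back: M2=82/71
back: M1=5/4−3/8·82/71=58/71
M: M0=0, M1=58/71, M2=82/71, M3=0
seg 0: a=1, c=M0/2=0, d=(M1−M0)/(6·1)=29/213, b=Δ0−h0·(2M0+M1)/6=-455/213
seg 1: a=-1, c=M1/2=29/71, d=(M2−M1)/(6·3)=4/213, b=Δ1−h1·(2M1+M2)/6=-368/213
seg 2: a=-2, c=M2/2=41/71, d=(M3−M2)/(6·2)=-41/426, b=Δ2−h2·(2M2+M3)/6=262/213
t_q=9/2 → seg 2, τ=1/2; S=-2+262/213·τ+41/71·τ²+-41/426·τ³=-1423/1136

  seg 0: a=1 b=-455/213 c=0 d=29/213
  seg 1: a=-1 b=-368/213 c=29/71 d=4/213
  seg 2: a=-2 b=262/213 c=41/71 d=-41/426
S(9/2) = -1423/1136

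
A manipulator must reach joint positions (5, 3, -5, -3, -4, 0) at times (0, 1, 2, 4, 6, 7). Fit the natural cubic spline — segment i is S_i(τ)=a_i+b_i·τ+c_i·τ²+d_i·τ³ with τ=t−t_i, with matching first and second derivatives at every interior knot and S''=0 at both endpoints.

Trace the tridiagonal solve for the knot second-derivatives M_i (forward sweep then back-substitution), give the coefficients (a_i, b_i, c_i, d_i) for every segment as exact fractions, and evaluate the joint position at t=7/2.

Δ: Δ0=-2, Δ1=-8, Δ2=1, Δ3=-1/2, Δ4=4
row 1: diag=4, rhs=-36; c'=1/4, d'=-9
row 2: denom=6−1·1/4=23/4; d'=(54−1·-9)/(23/4)=252/23
row 3: denom=8−2·8/23=168/23; d'=(-9−2·252/23)/(168/23)=-237/56
row 4: denom=6−2·23/84=229/42; d'=(27−2·-237/56)/(229/42)=2979/458
back: M4=2979/458
back: M3=-237/56−23/84·2979/458=-1377/229
back: M2=252/23−8/23·-1377/229=2988/229
back: M1=-9−1/4·2988/229=-2808/229
M: M0=0, M1=-2808/229, M2=2988/229, M3=-1377/229, M4=2979/458, M5=0
seg 0: a=5, c=M0/2=0, d=(M1−M0)/(6·1)=-468/229, b=Δ0−h0·(2M0+M1)/6=10/229
seg 1: a=3, c=M1/2=-1404/229, d=(M2−M1)/(6·1)=966/229, b=Δ1−h1·(2M1+M2)/6=-1394/229
seg 2: a=-5, c=M2/2=1494/229, d=(M3−M2)/(6·2)=-1455/916, b=Δ2−h2·(2M2+M3)/6=-1304/229
seg 3: a=-3, c=M3/2=-1377/458, d=(M4−M3)/(6·2)=1911/1832, b=Δ3−h3·(2M3+M4)/6=307/229
seg 4: a=-4, c=M4/2=2979/916, d=(M5−M4)/(6·1)=-993/916, b=Δ4−h4·(2M4+M5)/6=839/458
t_q=7/2 → seg 2, τ=3/2; S=-5+-1304/229·τ+1494/229·τ²+-1455/916·τ³=-30949/7328

  seg 0: a=5 b=10/229 c=0 d=-468/229
  seg 1: a=3 b=-1394/229 c=-1404/229 d=966/229
  seg 2: a=-5 b=-1304/229 c=1494/229 d=-1455/916
  seg 3: a=-3 b=307/229 c=-1377/458 d=1911/1832
  seg 4: a=-4 b=839/458 c=2979/916 d=-993/916
S(7/2) = -30949/7328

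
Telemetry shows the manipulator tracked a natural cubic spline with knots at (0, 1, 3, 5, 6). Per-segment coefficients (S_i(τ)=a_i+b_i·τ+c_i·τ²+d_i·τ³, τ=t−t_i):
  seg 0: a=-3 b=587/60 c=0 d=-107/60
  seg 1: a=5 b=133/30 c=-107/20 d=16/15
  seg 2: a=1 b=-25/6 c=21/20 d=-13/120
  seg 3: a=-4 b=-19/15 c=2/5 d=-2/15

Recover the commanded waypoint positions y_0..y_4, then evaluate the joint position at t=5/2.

y_0=-3 y_1=5 y_2=1 y_3=-4 y_4=-5
S(5/2) = 257/80

y_0 = S_0(0) = a_0 = -3
y_1 = S_1(0) = a_1 = 5
y_2 = S_2(0) = a_2 = 1
y_3 = S_3(0) = a_3 = -4
y_4 = S_3(1) = -5
t_q=5/2 is in segment 1 (τ=3/2); S_1(τ)=257/80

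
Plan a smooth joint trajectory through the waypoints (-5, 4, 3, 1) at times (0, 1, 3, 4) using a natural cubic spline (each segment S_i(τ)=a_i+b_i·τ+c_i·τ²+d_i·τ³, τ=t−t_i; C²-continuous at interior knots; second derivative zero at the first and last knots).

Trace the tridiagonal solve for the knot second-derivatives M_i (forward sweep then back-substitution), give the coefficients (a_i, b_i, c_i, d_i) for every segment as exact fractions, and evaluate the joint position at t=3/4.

  seg 0: a=-5 b=171/16 c=0 d=-27/16
  seg 1: a=4 b=45/8 c=-81/16 d=1
  seg 2: a=3 b=-21/8 c=15/16 d=-5/16
S(3/4) = 2359/1024

Δ: Δ0=9, Δ1=-1/2, Δ2=-2
row 1: diag=6, rhs=-57; c'=1/3, d'=-19/2
row 2: denom=6−2·1/3=16/3; d'=(-9−2·-19/2)/(16/3)=15/8
back: M2=15/8
back: M1=-19/2−1/3·15/8=-81/8
M: M0=0, M1=-81/8, M2=15/8, M3=0
seg 0: a=-5, c=M0/2=0, d=(M1−M0)/(6·1)=-27/16, b=Δ0−h0·(2M0+M1)/6=171/16
seg 1: a=4, c=M1/2=-81/16, d=(M2−M1)/(6·2)=1, b=Δ1−h1·(2M1+M2)/6=45/8
seg 2: a=3, c=M2/2=15/16, d=(M3−M2)/(6·1)=-5/16, b=Δ2−h2·(2M2+M3)/6=-21/8
t_q=3/4 → seg 0, τ=3/4; S=-5+171/16·τ+0·τ²+-27/16·τ³=2359/1024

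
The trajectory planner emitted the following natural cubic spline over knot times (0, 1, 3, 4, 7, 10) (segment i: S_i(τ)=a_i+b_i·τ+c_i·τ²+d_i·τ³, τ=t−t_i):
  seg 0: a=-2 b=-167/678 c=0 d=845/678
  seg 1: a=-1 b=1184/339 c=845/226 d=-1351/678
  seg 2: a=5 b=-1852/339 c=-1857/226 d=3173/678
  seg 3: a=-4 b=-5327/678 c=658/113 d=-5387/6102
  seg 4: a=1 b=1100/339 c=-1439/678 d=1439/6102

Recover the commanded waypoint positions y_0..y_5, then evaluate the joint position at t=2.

y_0 = S_0(0) = a_0 = -2
y_1 = S_1(0) = a_1 = -1
y_2 = S_2(0) = a_2 = 5
y_3 = S_3(0) = a_3 = -4
y_4 = S_4(0) = a_4 = 1
y_5 = S_4(3) = -2
t_q=2 is in segment 1 (τ=1); S_1(τ)=479/113

y_0=-2 y_1=-1 y_2=5 y_3=-4 y_4=1 y_5=-2
S(2) = 479/113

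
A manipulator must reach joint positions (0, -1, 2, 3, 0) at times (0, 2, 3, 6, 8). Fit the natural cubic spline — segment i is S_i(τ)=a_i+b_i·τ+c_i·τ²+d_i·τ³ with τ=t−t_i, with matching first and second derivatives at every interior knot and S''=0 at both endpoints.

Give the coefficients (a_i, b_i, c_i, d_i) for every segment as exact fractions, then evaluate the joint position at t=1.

Δ: Δ0=-1/2, Δ1=3, Δ2=1/3, Δ3=-3/2
row 1: diag=6, rhs=21; c'=1/6, d'=7/2
row 2: denom=8−1·1/6=47/6; d'=(-16−1·7/2)/(47/6)=-117/47
row 3: denom=10−3·18/47=416/47; d'=(-11−3·-117/47)/(416/47)=-83/208
back: M3=-83/208
back: M2=-117/47−18/47·-83/208=-243/104
back: M1=7/2−1/6·-243/104=809/208
M: M0=0, M1=809/208, M2=-243/104, M3=-83/208, M4=0
seg 0: a=0, c=M0/2=0, d=(M1−M0)/(6·2)=809/2496, b=Δ0−h0·(2M0+M1)/6=-1121/624
seg 1: a=-1, c=M1/2=809/416, d=(M2−M1)/(6·1)=-1295/1248, b=Δ1−h1·(2M1+M2)/6=653/312
seg 2: a=2, c=M2/2=-243/208, d=(M3−M2)/(6·3)=31/288, b=Δ2−h2·(2M2+M3)/6=3581/1248
seg 3: a=3, c=M3/2=-83/416, d=(M4−M3)/(6·2)=83/2496, b=Δ3−h3·(2M3+M4)/6=-385/312
t_q=1 → seg 0, τ=1; S=0+-1121/624·τ+0·τ²+809/2496·τ³=-1225/832

  seg 0: a=0 b=-1121/624 c=0 d=809/2496
  seg 1: a=-1 b=653/312 c=809/416 d=-1295/1248
  seg 2: a=2 b=3581/1248 c=-243/208 d=31/288
  seg 3: a=3 b=-385/312 c=-83/416 d=83/2496
S(1) = -1225/832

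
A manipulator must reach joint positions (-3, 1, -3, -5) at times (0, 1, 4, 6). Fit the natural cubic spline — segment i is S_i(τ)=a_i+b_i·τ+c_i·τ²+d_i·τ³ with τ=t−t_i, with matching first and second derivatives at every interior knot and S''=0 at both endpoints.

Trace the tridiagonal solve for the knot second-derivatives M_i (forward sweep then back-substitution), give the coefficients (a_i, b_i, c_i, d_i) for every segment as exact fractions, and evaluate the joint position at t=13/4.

Δ: Δ0=4, Δ1=-4/3, Δ2=-1
row 1: diag=8, rhs=-32; c'=3/8, d'=-4
row 2: denom=10−3·3/8=71/8; d'=(2−3·-4)/(71/8)=112/71
back: M2=112/71
back: M1=-4−3/8·112/71=-326/71
M: M0=0, M1=-326/71, M2=112/71, M3=0
seg 0: a=-3, c=M0/2=0, d=(M1−M0)/(6·1)=-163/213, b=Δ0−h0·(2M0+M1)/6=1015/213
seg 1: a=1, c=M1/2=-163/71, d=(M2−M1)/(6·3)=73/213, b=Δ1−h1·(2M1+M2)/6=526/213
seg 2: a=-3, c=M2/2=56/71, d=(M3−M2)/(6·2)=-28/213, b=Δ2−h2·(2M2+M3)/6=-437/213
t_q=13/4 → seg 1, τ=9/4; S=1+526/213·τ+-163/71·τ²+73/213·τ³=-5281/4544

  seg 0: a=-3 b=1015/213 c=0 d=-163/213
  seg 1: a=1 b=526/213 c=-163/71 d=73/213
  seg 2: a=-3 b=-437/213 c=56/71 d=-28/213
S(13/4) = -5281/4544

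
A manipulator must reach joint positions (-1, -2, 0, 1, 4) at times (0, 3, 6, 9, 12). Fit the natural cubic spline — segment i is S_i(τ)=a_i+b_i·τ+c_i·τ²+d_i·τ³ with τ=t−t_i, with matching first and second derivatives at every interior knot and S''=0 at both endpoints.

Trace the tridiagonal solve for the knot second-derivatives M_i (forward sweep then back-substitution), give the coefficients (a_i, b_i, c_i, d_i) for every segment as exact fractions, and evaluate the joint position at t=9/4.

Δ: Δ0=-1/3, Δ1=2/3, Δ2=1/3, Δ3=1
row 1: diag=12, rhs=6; c'=1/4, d'=1/2
row 2: denom=12−3·1/4=45/4; d'=(-2−3·1/2)/(45/4)=-14/45
row 3: denom=12−3·4/15=56/5; d'=(4−3·-14/45)/(56/5)=37/84
back: M3=37/84
back: M2=-14/45−4/15·37/84=-3/7
back: M1=1/2−1/4·-3/7=17/28
M: M0=0, M1=17/28, M2=-3/7, M3=37/84, M4=0
seg 0: a=-1, c=M0/2=0, d=(M1−M0)/(6·3)=17/504, b=Δ0−h0·(2M0+M1)/6=-107/168
seg 1: a=-2, c=M1/2=17/56, d=(M2−M1)/(6·3)=-29/504, b=Δ1−h1·(2M1+M2)/6=23/84
seg 2: a=0, c=M2/2=-3/14, d=(M3−M2)/(6·3)=73/1512, b=Δ2−h2·(2M2+M3)/6=13/24
seg 3: a=1, c=M3/2=37/168, d=(M4−M3)/(6·3)=-37/1512, b=Δ3−h3·(2M3+M4)/6=47/84
t_q=9/4 → seg 0, τ=9/4; S=-1+-107/168·τ+0·τ²+17/504·τ³=-1049/512

  seg 0: a=-1 b=-107/168 c=0 d=17/504
  seg 1: a=-2 b=23/84 c=17/56 d=-29/504
  seg 2: a=0 b=13/24 c=-3/14 d=73/1512
  seg 3: a=1 b=47/84 c=37/168 d=-37/1512
S(9/4) = -1049/512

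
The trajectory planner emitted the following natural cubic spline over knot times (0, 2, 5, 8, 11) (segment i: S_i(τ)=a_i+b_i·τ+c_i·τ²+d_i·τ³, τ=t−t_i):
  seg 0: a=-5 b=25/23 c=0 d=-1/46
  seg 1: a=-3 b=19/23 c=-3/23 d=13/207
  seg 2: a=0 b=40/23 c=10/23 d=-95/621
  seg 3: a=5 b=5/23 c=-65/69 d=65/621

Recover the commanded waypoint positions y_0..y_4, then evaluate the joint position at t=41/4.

y_0=-5 y_1=-3 y_2=0 y_3=5 y_4=0
S(41/4) = 2815/1472

y_0 = S_0(0) = a_0 = -5
y_1 = S_1(0) = a_1 = -3
y_2 = S_2(0) = a_2 = 0
y_3 = S_3(0) = a_3 = 5
y_4 = S_3(3) = 0
t_q=41/4 is in segment 3 (τ=9/4); S_3(τ)=2815/1472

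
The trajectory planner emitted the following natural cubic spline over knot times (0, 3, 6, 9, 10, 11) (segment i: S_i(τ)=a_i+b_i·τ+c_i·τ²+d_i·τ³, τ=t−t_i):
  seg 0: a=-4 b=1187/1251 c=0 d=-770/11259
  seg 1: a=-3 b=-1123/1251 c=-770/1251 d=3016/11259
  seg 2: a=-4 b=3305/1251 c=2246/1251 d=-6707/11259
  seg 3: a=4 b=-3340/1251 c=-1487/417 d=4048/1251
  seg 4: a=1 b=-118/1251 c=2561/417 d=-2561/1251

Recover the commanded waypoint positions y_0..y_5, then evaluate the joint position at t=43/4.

y_0 = S_0(0) = a_0 = -4
y_1 = S_1(0) = a_1 = -3
y_2 = S_2(0) = a_2 = -4
y_3 = S_3(0) = a_3 = 4
y_4 = S_4(0) = a_4 = 1
y_5 = S_4(1) = 5
t_q=43/4 is in segment 4 (τ=3/4); S_4(τ)=93947/26688

y_0=-4 y_1=-3 y_2=-4 y_3=4 y_4=1 y_5=5
S(43/4) = 93947/26688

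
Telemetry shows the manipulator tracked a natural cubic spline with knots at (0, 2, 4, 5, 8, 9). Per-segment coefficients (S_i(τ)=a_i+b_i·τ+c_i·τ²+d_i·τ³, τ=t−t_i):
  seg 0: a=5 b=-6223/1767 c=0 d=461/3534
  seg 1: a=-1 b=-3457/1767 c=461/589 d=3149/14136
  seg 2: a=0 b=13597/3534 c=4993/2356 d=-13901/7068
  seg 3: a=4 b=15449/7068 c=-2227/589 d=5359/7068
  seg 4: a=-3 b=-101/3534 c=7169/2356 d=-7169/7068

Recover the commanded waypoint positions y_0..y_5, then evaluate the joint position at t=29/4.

y_0=5 y_1=-1 y_2=0 y_3=4 y_4=-3 y_5=-1
S(29/4) = -12593/7936

y_0 = S_0(0) = a_0 = 5
y_1 = S_1(0) = a_1 = -1
y_2 = S_2(0) = a_2 = 0
y_3 = S_3(0) = a_3 = 4
y_4 = S_4(0) = a_4 = -3
y_5 = S_4(1) = -1
t_q=29/4 is in segment 3 (τ=9/4); S_3(τ)=-12593/7936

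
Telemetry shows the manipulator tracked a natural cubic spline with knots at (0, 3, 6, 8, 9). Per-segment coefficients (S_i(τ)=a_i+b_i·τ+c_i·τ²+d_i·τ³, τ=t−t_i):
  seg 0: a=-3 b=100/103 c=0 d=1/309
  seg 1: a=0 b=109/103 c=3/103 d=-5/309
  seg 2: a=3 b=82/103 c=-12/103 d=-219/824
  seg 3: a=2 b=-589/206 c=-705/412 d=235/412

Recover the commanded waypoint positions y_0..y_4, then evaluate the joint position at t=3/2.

y_0 = S_0(0) = a_0 = -3
y_1 = S_1(0) = a_1 = 0
y_2 = S_2(0) = a_2 = 3
y_3 = S_3(0) = a_3 = 2
y_4 = S_3(1) = -2
t_q=3/2 is in segment 0 (τ=3/2); S_0(τ)=-1263/824

y_0=-3 y_1=0 y_2=3 y_3=2 y_4=-2
S(3/2) = -1263/824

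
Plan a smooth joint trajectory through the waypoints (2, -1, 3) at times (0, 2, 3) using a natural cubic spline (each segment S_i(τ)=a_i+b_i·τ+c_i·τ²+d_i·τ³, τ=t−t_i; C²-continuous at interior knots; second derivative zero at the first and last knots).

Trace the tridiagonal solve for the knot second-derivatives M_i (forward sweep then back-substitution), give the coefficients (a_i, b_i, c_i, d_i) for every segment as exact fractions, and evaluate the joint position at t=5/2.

Δ: Δ0=-3/2, Δ1=4
row 1: diag=6, rhs=33; c'=1/6, d'=11/2
back: M1=11/2
M: M0=0, M1=11/2, M2=0
seg 0: a=2, c=M0/2=0, d=(M1−M0)/(6·2)=11/24, b=Δ0−h0·(2M0+M1)/6=-10/3
seg 1: a=-1, c=M1/2=11/4, d=(M2−M1)/(6·1)=-11/12, b=Δ1−h1·(2M1+M2)/6=13/6
t_q=5/2 → seg 1, τ=1/2; S=-1+13/6·τ+11/4·τ²+-11/12·τ³=21/32

  seg 0: a=2 b=-10/3 c=0 d=11/24
  seg 1: a=-1 b=13/6 c=11/4 d=-11/12
S(5/2) = 21/32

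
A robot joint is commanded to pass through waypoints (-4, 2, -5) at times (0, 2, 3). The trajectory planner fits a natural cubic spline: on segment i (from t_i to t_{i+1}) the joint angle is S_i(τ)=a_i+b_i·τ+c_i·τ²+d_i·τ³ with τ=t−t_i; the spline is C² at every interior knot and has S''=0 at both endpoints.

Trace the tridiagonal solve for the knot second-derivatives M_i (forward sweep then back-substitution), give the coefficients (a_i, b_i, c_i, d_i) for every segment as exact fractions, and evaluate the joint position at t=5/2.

  seg 0: a=-4 b=19/3 c=0 d=-5/6
  seg 1: a=2 b=-11/3 c=-5 d=5/3
S(5/2) = -7/8

Δ: Δ0=3, Δ1=-7
row 1: diag=6, rhs=-60; c'=1/6, d'=-10
back: M1=-10
M: M0=0, M1=-10, M2=0
seg 0: a=-4, c=M0/2=0, d=(M1−M0)/(6·2)=-5/6, b=Δ0−h0·(2M0+M1)/6=19/3
seg 1: a=2, c=M1/2=-5, d=(M2−M1)/(6·1)=5/3, b=Δ1−h1·(2M1+M2)/6=-11/3
t_q=5/2 → seg 1, τ=1/2; S=2+-11/3·τ+-5·τ²+5/3·τ³=-7/8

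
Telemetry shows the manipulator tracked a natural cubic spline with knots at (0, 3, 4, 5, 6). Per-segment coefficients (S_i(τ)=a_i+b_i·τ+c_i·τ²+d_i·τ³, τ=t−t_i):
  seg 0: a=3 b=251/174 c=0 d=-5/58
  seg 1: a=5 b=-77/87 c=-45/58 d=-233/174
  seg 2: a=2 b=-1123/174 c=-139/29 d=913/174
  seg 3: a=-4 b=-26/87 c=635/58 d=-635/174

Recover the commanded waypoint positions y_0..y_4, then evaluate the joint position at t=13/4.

y_0=3 y_1=5 y_2=2 y_3=-4 y_4=3
S(13/4) = 17481/3712

y_0 = S_0(0) = a_0 = 3
y_1 = S_1(0) = a_1 = 5
y_2 = S_2(0) = a_2 = 2
y_3 = S_3(0) = a_3 = -4
y_4 = S_3(1) = 3
t_q=13/4 is in segment 1 (τ=1/4); S_1(τ)=17481/3712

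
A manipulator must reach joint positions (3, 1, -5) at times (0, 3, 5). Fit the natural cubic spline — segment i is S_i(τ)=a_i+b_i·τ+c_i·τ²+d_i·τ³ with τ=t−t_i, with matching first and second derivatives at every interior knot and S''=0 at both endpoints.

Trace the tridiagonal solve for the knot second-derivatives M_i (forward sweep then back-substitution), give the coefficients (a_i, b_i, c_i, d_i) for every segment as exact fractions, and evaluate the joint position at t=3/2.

Δ: Δ0=-2/3, Δ1=-3
row 1: diag=10, rhs=-14; c'=1/5, d'=-7/5
back: M1=-7/5
M: M0=0, M1=-7/5, M2=0
seg 0: a=3, c=M0/2=0, d=(M1−M0)/(6·3)=-7/90, b=Δ0−h0·(2M0+M1)/6=1/30
seg 1: a=1, c=M1/2=-7/10, d=(M2−M1)/(6·2)=7/60, b=Δ1−h1·(2M1+M2)/6=-31/15
t_q=3/2 → seg 0, τ=3/2; S=3+1/30·τ+0·τ²+-7/90·τ³=223/80

  seg 0: a=3 b=1/30 c=0 d=-7/90
  seg 1: a=1 b=-31/15 c=-7/10 d=7/60
S(3/2) = 223/80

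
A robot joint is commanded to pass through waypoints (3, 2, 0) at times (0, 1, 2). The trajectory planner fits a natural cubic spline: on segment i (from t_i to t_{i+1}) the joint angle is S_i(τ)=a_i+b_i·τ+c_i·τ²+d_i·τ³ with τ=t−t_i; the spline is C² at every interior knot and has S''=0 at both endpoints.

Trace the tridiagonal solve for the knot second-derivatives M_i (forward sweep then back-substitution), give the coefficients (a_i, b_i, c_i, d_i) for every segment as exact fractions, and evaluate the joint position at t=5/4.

  seg 0: a=3 b=-3/4 c=0 d=-1/4
  seg 1: a=2 b=-3/2 c=-3/4 d=1/4
S(5/4) = 405/256

Δ: Δ0=-1, Δ1=-2
row 1: diag=4, rhs=-6; c'=1/4, d'=-3/2
back: M1=-3/2
M: M0=0, M1=-3/2, M2=0
seg 0: a=3, c=M0/2=0, d=(M1−M0)/(6·1)=-1/4, b=Δ0−h0·(2M0+M1)/6=-3/4
seg 1: a=2, c=M1/2=-3/4, d=(M2−M1)/(6·1)=1/4, b=Δ1−h1·(2M1+M2)/6=-3/2
t_q=5/4 → seg 1, τ=1/4; S=2+-3/2·τ+-3/4·τ²+1/4·τ³=405/256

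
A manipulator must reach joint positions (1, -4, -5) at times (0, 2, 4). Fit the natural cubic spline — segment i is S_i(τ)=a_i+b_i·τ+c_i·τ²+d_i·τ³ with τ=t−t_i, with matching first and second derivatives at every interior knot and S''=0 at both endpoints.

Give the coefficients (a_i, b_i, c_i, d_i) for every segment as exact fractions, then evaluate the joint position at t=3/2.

Δ: Δ0=-5/2, Δ1=-1/2
row 1: diag=8, rhs=12; c'=1/4, d'=3/2
back: M1=3/2
M: M0=0, M1=3/2, M2=0
seg 0: a=1, c=M0/2=0, d=(M1−M0)/(6·2)=1/8, b=Δ0−h0·(2M0+M1)/6=-3
seg 1: a=-4, c=M1/2=3/4, d=(M2−M1)/(6·2)=-1/8, b=Δ1−h1·(2M1+M2)/6=-3/2
t_q=3/2 → seg 0, τ=3/2; S=1+-3·τ+0·τ²+1/8·τ³=-197/64

  seg 0: a=1 b=-3 c=0 d=1/8
  seg 1: a=-4 b=-3/2 c=3/4 d=-1/8
S(3/2) = -197/64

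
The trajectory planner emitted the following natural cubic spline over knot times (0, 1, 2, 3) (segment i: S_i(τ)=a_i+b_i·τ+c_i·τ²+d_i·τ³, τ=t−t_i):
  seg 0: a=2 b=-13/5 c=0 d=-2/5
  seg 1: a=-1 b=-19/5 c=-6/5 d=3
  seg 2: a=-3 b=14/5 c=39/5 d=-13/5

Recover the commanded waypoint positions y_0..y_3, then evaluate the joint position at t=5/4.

y_0=2 y_1=-1 y_2=-3 y_3=5
S(5/4) = -633/320

y_0 = S_0(0) = a_0 = 2
y_1 = S_1(0) = a_1 = -1
y_2 = S_2(0) = a_2 = -3
y_3 = S_2(1) = 5
t_q=5/4 is in segment 1 (τ=1/4); S_1(τ)=-633/320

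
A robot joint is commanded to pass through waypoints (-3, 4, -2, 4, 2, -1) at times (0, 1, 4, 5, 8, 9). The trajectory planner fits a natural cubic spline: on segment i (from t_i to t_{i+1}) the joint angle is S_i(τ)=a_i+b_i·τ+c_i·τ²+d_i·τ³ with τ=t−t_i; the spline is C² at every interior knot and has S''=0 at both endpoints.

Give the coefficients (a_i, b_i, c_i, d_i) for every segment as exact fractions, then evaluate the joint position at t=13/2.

  seg 0: a=-3 b=26074/2961 c=0 d=-5347/2961
  seg 1: a=4 b=10033/2961 c=-5347/987 d=32168/26649
  seg 2: a=-2 b=10291/2961 c=16127/2961 d=-412/141
  seg 3: a=4 b=16589/2961 c=-9829/2961 d=10924/26649
  seg 4: a=2 b=-9613/2961 c=365/987 d=-365/2961
S(13/2) = 8315/1316

Δ: Δ0=7, Δ1=-2, Δ2=6, Δ3=-2/3, Δ4=-3
row 1: diag=8, rhs=-54; c'=3/8, d'=-27/4
row 2: denom=8−3·3/8=55/8; d'=(48−3·-27/4)/(55/8)=546/55
row 3: denom=8−1·8/55=432/55; d'=(-40−1·546/55)/(432/55)=-1373/216
row 4: denom=8−3·55/144=329/48; d'=(-14−3·-1373/216)/(329/48)=730/987
back: M4=730/987
back: M3=-1373/216−55/144·730/987=-19658/2961
back: M2=546/55−8/55·-19658/2961=32254/2961
back: M1=-27/4−3/8·32254/2961=-10694/987
M: M0=0, M1=-10694/987, M2=32254/2961, M3=-19658/2961, M4=730/987, M5=0
seg 0: a=-3, c=M0/2=0, d=(M1−M0)/(6·1)=-5347/2961, b=Δ0−h0·(2M0+M1)/6=26074/2961
seg 1: a=4, c=M1/2=-5347/987, d=(M2−M1)/(6·3)=32168/26649, b=Δ1−h1·(2M1+M2)/6=10033/2961
seg 2: a=-2, c=M2/2=16127/2961, d=(M3−M2)/(6·1)=-412/141, b=Δ2−h2·(2M2+M3)/6=10291/2961
seg 3: a=4, c=M3/2=-9829/2961, d=(M4−M3)/(6·3)=10924/26649, b=Δ3−h3·(2M3+M4)/6=16589/2961
seg 4: a=2, c=M4/2=365/987, d=(M5−M4)/(6·1)=-365/2961, b=Δ4−h4·(2M4+M5)/6=-9613/2961
t_q=13/2 → seg 3, τ=3/2; S=4+16589/2961·τ+-9829/2961·τ²+10924/26649·τ³=8315/1316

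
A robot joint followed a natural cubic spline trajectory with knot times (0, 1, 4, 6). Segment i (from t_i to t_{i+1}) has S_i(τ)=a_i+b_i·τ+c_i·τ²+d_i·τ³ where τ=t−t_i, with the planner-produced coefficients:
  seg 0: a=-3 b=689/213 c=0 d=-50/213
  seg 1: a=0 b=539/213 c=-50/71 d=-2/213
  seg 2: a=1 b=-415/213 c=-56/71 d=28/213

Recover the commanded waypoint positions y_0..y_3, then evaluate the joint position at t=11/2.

y_0=-3 y_1=0 y_2=1 y_3=-5
S(11/2) = -231/71

y_0 = S_0(0) = a_0 = -3
y_1 = S_1(0) = a_1 = 0
y_2 = S_2(0) = a_2 = 1
y_3 = S_2(2) = -5
t_q=11/2 is in segment 2 (τ=3/2); S_2(τ)=-231/71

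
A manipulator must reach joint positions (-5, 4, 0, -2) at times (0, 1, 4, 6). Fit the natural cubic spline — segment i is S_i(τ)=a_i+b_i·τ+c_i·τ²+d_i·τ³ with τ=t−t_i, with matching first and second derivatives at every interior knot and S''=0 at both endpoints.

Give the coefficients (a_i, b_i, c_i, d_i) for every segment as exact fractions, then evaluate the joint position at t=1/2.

  seg 0: a=-5 b=2230/213 c=0 d=-313/213
  seg 1: a=4 b=1291/213 c=-313/71 d=46/71
  seg 2: a=0 b=-617/213 c=101/71 d=-101/426
S(1/2) = 29/568

Δ: Δ0=9, Δ1=-4/3, Δ2=-1
row 1: diag=8, rhs=-62; c'=3/8, d'=-31/4
row 2: denom=10−3·3/8=71/8; d'=(2−3·-31/4)/(71/8)=202/71
back: M2=202/71
back: M1=-31/4−3/8·202/71=-626/71
M: M0=0, M1=-626/71, M2=202/71, M3=0
seg 0: a=-5, c=M0/2=0, d=(M1−M0)/(6·1)=-313/213, b=Δ0−h0·(2M0+M1)/6=2230/213
seg 1: a=4, c=M1/2=-313/71, d=(M2−M1)/(6·3)=46/71, b=Δ1−h1·(2M1+M2)/6=1291/213
seg 2: a=0, c=M2/2=101/71, d=(M3−M2)/(6·2)=-101/426, b=Δ2−h2·(2M2+M3)/6=-617/213
t_q=1/2 → seg 0, τ=1/2; S=-5+2230/213·τ+0·τ²+-313/213·τ³=29/568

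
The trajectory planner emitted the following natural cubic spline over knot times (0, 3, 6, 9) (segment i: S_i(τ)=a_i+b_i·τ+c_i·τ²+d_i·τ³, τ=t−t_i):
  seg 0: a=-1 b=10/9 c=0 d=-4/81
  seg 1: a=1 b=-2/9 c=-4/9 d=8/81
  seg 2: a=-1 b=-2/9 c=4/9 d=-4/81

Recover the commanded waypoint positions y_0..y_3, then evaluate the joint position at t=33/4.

y_0 = S_0(0) = a_0 = -1
y_1 = S_1(0) = a_1 = 1
y_2 = S_2(0) = a_2 = -1
y_3 = S_2(3) = 1
t_q=33/4 is in segment 2 (τ=9/4); S_2(τ)=3/16

y_0=-1 y_1=1 y_2=-1 y_3=1
S(33/4) = 3/16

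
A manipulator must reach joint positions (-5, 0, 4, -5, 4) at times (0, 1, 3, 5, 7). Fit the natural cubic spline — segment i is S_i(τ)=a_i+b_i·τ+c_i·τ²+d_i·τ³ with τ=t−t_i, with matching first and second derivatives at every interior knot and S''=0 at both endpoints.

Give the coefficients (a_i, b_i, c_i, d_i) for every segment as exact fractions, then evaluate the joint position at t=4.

Δ: Δ0=5, Δ1=2, Δ2=-9/2, Δ3=9/2
row 1: diag=6, rhs=-18; c'=1/3, d'=-3
row 2: denom=8−2·1/3=22/3; d'=(-39−2·-3)/(22/3)=-9/2
row 3: denom=8−2·3/11=82/11; d'=(54−2·-9/2)/(82/11)=693/82
back: M3=693/82
back: M2=-9/2−3/11·693/82=-279/41
back: M1=-3−1/3·-279/41=-30/41
M: M0=0, M1=-30/41, M2=-279/41, M3=693/82, M4=0
seg 0: a=-5, c=M0/2=0, d=(M1−M0)/(6·1)=-5/41, b=Δ0−h0·(2M0+M1)/6=210/41
seg 1: a=0, c=M1/2=-15/41, d=(M2−M1)/(6·2)=-83/164, b=Δ1−h1·(2M1+M2)/6=195/41
seg 2: a=4, c=M2/2=-279/82, d=(M3−M2)/(6·2)=417/328, b=Δ2−h2·(2M2+M3)/6=-114/41
seg 3: a=-5, c=M3/2=693/164, d=(M4−M3)/(6·2)=-231/328, b=Δ3−h3·(2M3+M4)/6=-93/82
t_q=4 → seg 2, τ=1; S=4+-114/41·τ+-279/82·τ²+417/328·τ³=-299/328

  seg 0: a=-5 b=210/41 c=0 d=-5/41
  seg 1: a=0 b=195/41 c=-15/41 d=-83/164
  seg 2: a=4 b=-114/41 c=-279/82 d=417/328
  seg 3: a=-5 b=-93/82 c=693/164 d=-231/328
S(4) = -299/328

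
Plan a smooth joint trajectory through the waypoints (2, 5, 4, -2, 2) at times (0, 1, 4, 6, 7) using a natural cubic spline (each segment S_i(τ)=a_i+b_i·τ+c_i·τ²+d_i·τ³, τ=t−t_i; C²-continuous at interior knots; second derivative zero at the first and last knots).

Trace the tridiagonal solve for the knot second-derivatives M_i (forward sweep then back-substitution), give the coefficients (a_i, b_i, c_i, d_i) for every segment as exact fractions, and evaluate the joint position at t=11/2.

Δ: Δ0=3, Δ1=-1/3, Δ2=-3, Δ3=4
row 1: diag=8, rhs=-20; c'=3/8, d'=-5/2
row 2: denom=10−3·3/8=71/8; d'=(-16−3·-5/2)/(71/8)=-68/71
row 3: denom=6−2·16/71=394/71; d'=(42−2·-68/71)/(394/71)=1559/197
back: M3=1559/197
back: M2=-68/71−16/71·1559/197=-540/197
back: M1=-5/2−3/8·-540/197=-290/197
M: M0=0, M1=-290/197, M2=-540/197, M3=1559/197, M4=0
seg 0: a=2, c=M0/2=0, d=(M1−M0)/(6·1)=-145/591, b=Δ0−h0·(2M0+M1)/6=1918/591
seg 1: a=5, c=M1/2=-145/197, d=(M2−M1)/(6·3)=-125/1773, b=Δ1−h1·(2M1+M2)/6=1483/591
seg 2: a=4, c=M2/2=-270/197, d=(M3−M2)/(6·2)=2099/2364, b=Δ2−h2·(2M2+M3)/6=-2252/591
seg 3: a=-2, c=M3/2=1559/394, d=(M4−M3)/(6·1)=-1559/1182, b=Δ3−h3·(2M3+M4)/6=805/591
t_q=11/2 → seg 2, τ=3/2; S=4+-2252/591·τ+-270/197·τ²+2099/2364·τ³=-11365/6304

  seg 0: a=2 b=1918/591 c=0 d=-145/591
  seg 1: a=5 b=1483/591 c=-145/197 d=-125/1773
  seg 2: a=4 b=-2252/591 c=-270/197 d=2099/2364
  seg 3: a=-2 b=805/591 c=1559/394 d=-1559/1182
S(11/2) = -11365/6304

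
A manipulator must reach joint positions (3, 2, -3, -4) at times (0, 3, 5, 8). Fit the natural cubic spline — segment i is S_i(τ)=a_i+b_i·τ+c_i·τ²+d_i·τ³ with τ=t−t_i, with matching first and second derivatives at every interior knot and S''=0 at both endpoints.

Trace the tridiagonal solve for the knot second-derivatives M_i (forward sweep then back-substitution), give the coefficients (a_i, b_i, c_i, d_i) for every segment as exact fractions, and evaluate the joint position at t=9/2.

  seg 0: a=3 b=23/48 c=0 d=-13/144
  seg 1: a=2 b=-47/24 c=-13/16 d=13/48
  seg 2: a=-3 b=-47/24 c=13/16 d=-13/144
S(9/2) = -237/128

Δ: Δ0=-1/3, Δ1=-5/2, Δ2=-1/3
row 1: diag=10, rhs=-13; c'=1/5, d'=-13/10
row 2: denom=10−2·1/5=48/5; d'=(13−2·-13/10)/(48/5)=13/8
back: M2=13/8
back: M1=-13/10−1/5·13/8=-13/8
M: M0=0, M1=-13/8, M2=13/8, M3=0
seg 0: a=3, c=M0/2=0, d=(M1−M0)/(6·3)=-13/144, b=Δ0−h0·(2M0+M1)/6=23/48
seg 1: a=2, c=M1/2=-13/16, d=(M2−M1)/(6·2)=13/48, b=Δ1−h1·(2M1+M2)/6=-47/24
seg 2: a=-3, c=M2/2=13/16, d=(M3−M2)/(6·3)=-13/144, b=Δ2−h2·(2M2+M3)/6=-47/24
t_q=9/2 → seg 1, τ=3/2; S=2+-47/24·τ+-13/16·τ²+13/48·τ³=-237/128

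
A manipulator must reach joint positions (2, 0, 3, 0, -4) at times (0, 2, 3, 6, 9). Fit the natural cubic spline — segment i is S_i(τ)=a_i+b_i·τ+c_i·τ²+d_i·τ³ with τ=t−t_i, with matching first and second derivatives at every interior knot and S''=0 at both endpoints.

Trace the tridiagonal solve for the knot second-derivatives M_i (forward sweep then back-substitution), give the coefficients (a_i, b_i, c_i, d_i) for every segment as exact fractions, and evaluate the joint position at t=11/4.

Δ: Δ0=-1, Δ1=3, Δ2=-1, Δ3=-4/3
row 1: diag=6, rhs=24; c'=1/6, d'=4
row 2: denom=8−1·1/6=47/6; d'=(-24−1·4)/(47/6)=-168/47
row 3: denom=12−3·18/47=510/47; d'=(-2−3·-168/47)/(510/47)=41/51
back: M3=41/51
back: M2=-168/47−18/47·41/51=-66/17
back: M1=4−1/6·-66/17=79/17
M: M0=0, M1=79/17, M2=-66/17, M3=41/51, M4=0
seg 0: a=2, c=M0/2=0, d=(M1−M0)/(6·2)=79/204, b=Δ0−h0·(2M0+M1)/6=-130/51
seg 1: a=0, c=M1/2=79/34, d=(M2−M1)/(6·1)=-145/102, b=Δ1−h1·(2M1+M2)/6=107/51
seg 2: a=3, c=M2/2=-33/17, d=(M3−M2)/(6·3)=239/918, b=Δ2−h2·(2M2+M3)/6=253/102
seg 3: a=0, c=M3/2=41/102, d=(M4−M3)/(6·3)=-41/918, b=Δ3−h3·(2M3+M4)/6=-109/51
t_q=11/4 → seg 1, τ=3/4; S=0+107/51·τ+79/34·τ²+-145/102·τ³=4963/2176

  seg 0: a=2 b=-130/51 c=0 d=79/204
  seg 1: a=0 b=107/51 c=79/34 d=-145/102
  seg 2: a=3 b=253/102 c=-33/17 d=239/918
  seg 3: a=0 b=-109/51 c=41/102 d=-41/918
S(11/4) = 4963/2176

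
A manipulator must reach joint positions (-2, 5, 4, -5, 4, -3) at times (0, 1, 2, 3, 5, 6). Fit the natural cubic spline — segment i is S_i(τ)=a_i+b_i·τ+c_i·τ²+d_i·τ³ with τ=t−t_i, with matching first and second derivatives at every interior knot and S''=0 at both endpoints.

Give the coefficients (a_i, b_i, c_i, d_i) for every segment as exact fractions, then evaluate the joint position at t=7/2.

Δ: Δ0=7, Δ1=-1, Δ2=-9, Δ3=9/2, Δ4=-7
row 1: diag=4, rhs=-48; c'=1/4, d'=-12
row 2: denom=4−1·1/4=15/4; d'=(-48−1·-12)/(15/4)=-48/5
row 3: denom=6−1·4/15=86/15; d'=(81−1·-48/5)/(86/15)=1359/86
row 4: denom=6−2·15/43=228/43; d'=(-69−2·1359/86)/(228/43)=-721/38
back: M4=-721/38
back: M3=1359/86−15/43·-721/38=426/19
back: M2=-48/5−4/15·426/19=-296/19
back: M1=-12−1/4·-296/19=-154/19
M: M0=0, M1=-154/19, M2=-296/19, M3=426/19, M4=-721/38, M5=0
seg 0: a=-2, c=M0/2=0, d=(M1−M0)/(6·1)=-77/57, b=Δ0−h0·(2M0+M1)/6=476/57
seg 1: a=5, c=M1/2=-77/19, d=(M2−M1)/(6·1)=-71/57, b=Δ1−h1·(2M1+M2)/6=245/57
seg 2: a=4, c=M2/2=-148/19, d=(M3−M2)/(6·1)=19/3, b=Δ2−h2·(2M2+M3)/6=-430/57
seg 3: a=-5, c=M3/2=213/19, d=(M4−M3)/(6·2)=-1573/456, b=Δ3−h3·(2M3+M4)/6=-235/57
seg 4: a=4, c=M4/2=-721/76, d=(M5−M4)/(6·1)=721/228, b=Δ4−h4·(2M4+M5)/6=-77/114
t_q=7/2 → seg 3, τ=1/2; S=-5+-235/57·τ+213/19·τ²+-1573/456·τ³=-5703/1216

  seg 0: a=-2 b=476/57 c=0 d=-77/57
  seg 1: a=5 b=245/57 c=-77/19 d=-71/57
  seg 2: a=4 b=-430/57 c=-148/19 d=19/3
  seg 3: a=-5 b=-235/57 c=213/19 d=-1573/456
  seg 4: a=4 b=-77/114 c=-721/76 d=721/228
S(7/2) = -5703/1216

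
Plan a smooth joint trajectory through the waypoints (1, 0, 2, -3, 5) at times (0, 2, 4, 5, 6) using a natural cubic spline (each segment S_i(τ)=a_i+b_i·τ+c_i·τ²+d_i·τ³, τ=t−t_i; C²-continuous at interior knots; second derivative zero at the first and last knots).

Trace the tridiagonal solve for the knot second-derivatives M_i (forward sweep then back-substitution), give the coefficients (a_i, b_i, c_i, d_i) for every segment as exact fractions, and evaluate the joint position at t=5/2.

Δ: Δ0=-1/2, Δ1=1, Δ2=-5, Δ3=8
row 1: diag=8, rhs=9; c'=1/4, d'=9/8
row 2: denom=6−2·1/4=11/2; d'=(-36−2·9/8)/(11/2)=-153/22
row 3: denom=4−1·2/11=42/11; d'=(78−1·-153/22)/(42/11)=89/4
back: M3=89/4
back: M2=-153/22−2/11·89/4=-11
back: M1=9/8−1/4·-11=31/8
M: M0=0, M1=31/8, M2=-11, M3=89/4, M4=0
seg 0: a=1, c=M0/2=0, d=(M1−M0)/(6·2)=31/96, b=Δ0−h0·(2M0+M1)/6=-43/24
seg 1: a=0, c=M1/2=31/16, d=(M2−M1)/(6·2)=-119/96, b=Δ1−h1·(2M1+M2)/6=25/12
seg 2: a=2, c=M2/2=-11/2, d=(M3−M2)/(6·1)=133/24, b=Δ2−h2·(2M2+M3)/6=-121/24
seg 3: a=-3, c=M3/2=89/8, d=(M4−M3)/(6·1)=-89/24, b=Δ3−h3·(2M3+M4)/6=7/12
t_q=5/2 → seg 1, τ=1/2; S=0+25/12·τ+31/16·τ²+-119/96·τ³=351/256

  seg 0: a=1 b=-43/24 c=0 d=31/96
  seg 1: a=0 b=25/12 c=31/16 d=-119/96
  seg 2: a=2 b=-121/24 c=-11/2 d=133/24
  seg 3: a=-3 b=7/12 c=89/8 d=-89/24
S(5/2) = 351/256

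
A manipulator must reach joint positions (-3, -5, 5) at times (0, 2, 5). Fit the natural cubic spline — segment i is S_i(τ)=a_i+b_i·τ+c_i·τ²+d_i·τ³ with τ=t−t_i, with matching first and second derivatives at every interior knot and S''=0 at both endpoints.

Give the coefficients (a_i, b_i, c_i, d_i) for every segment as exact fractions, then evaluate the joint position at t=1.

Δ: Δ0=-1, Δ1=10/3
row 1: diag=10, rhs=26; c'=3/10, d'=13/5
back: M1=13/5
M: M0=0, M1=13/5, M2=0
seg 0: a=-3, c=M0/2=0, d=(M1−M0)/(6·2)=13/60, b=Δ0−h0·(2M0+M1)/6=-28/15
seg 1: a=-5, c=M1/2=13/10, d=(M2−M1)/(6·3)=-13/90, b=Δ1−h1·(2M1+M2)/6=11/15
t_q=1 → seg 0, τ=1; S=-3+-28/15·τ+0·τ²+13/60·τ³=-93/20

  seg 0: a=-3 b=-28/15 c=0 d=13/60
  seg 1: a=-5 b=11/15 c=13/10 d=-13/90
S(1) = -93/20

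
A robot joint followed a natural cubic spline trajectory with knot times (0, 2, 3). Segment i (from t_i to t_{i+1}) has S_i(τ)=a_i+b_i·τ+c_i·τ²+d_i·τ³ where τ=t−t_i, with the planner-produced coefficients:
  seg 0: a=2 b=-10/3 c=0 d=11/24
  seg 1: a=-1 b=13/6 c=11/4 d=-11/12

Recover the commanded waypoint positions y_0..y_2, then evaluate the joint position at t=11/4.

y_0=2 y_1=-1 y_2=3
S(11/4) = 457/256

y_0 = S_0(0) = a_0 = 2
y_1 = S_1(0) = a_1 = -1
y_2 = S_1(1) = 3
t_q=11/4 is in segment 1 (τ=3/4); S_1(τ)=457/256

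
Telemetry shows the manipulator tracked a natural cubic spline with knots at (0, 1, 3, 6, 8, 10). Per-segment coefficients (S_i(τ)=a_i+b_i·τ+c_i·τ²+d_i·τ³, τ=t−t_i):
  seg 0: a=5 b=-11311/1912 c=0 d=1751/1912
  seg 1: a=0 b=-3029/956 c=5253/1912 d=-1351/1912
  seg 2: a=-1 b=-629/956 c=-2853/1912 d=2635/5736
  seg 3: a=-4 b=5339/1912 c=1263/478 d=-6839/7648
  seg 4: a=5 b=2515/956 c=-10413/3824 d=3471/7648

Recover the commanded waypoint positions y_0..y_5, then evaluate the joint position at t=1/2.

y_0 = S_0(0) = a_0 = 5
y_1 = S_1(0) = a_1 = 0
y_2 = S_2(0) = a_2 = -1
y_3 = S_3(0) = a_3 = -4
y_4 = S_4(0) = a_4 = 5
y_5 = S_4(2) = 3
t_q=1/2 is in segment 0 (τ=1/2); S_0(τ)=32987/15296

y_0=5 y_1=0 y_2=-1 y_3=-4 y_4=5 y_5=3
S(1/2) = 32987/15296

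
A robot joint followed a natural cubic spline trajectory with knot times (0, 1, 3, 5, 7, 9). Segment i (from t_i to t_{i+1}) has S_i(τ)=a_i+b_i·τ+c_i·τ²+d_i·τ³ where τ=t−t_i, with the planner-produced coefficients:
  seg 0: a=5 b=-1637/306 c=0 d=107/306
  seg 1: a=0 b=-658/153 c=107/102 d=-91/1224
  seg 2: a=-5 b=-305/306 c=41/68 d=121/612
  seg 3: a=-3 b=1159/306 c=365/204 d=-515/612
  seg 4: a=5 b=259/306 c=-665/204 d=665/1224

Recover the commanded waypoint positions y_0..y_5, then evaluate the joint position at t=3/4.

y_0=5 y_1=0 y_2=-5 y_3=-3 y_4=5 y_5=-2
S(3/4) = 7411/6528

y_0 = S_0(0) = a_0 = 5
y_1 = S_1(0) = a_1 = 0
y_2 = S_2(0) = a_2 = -5
y_3 = S_3(0) = a_3 = -3
y_4 = S_4(0) = a_4 = 5
y_5 = S_4(2) = -2
t_q=3/4 is in segment 0 (τ=3/4); S_0(τ)=7411/6528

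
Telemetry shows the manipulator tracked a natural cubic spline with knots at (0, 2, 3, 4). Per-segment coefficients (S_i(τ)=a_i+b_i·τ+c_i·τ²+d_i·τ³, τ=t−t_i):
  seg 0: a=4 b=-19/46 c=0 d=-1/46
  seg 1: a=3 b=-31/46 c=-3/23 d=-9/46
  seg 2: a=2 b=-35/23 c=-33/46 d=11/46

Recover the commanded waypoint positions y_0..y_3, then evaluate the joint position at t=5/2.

y_0=4 y_1=3 y_2=2 y_3=0
S(5/2) = 959/368

y_0 = S_0(0) = a_0 = 4
y_1 = S_1(0) = a_1 = 3
y_2 = S_2(0) = a_2 = 2
y_3 = S_2(1) = 0
t_q=5/2 is in segment 1 (τ=1/2); S_1(τ)=959/368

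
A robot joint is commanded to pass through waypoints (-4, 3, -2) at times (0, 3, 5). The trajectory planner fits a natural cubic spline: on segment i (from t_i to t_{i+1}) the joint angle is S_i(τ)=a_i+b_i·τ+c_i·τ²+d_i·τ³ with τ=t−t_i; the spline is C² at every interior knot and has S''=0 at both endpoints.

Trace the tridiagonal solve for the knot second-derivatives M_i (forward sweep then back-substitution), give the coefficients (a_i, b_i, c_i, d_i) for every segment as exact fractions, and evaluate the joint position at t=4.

  seg 0: a=-4 b=227/60 c=0 d=-29/180
  seg 1: a=3 b=-17/30 c=-29/20 d=29/120
S(4) = 49/40

Δ: Δ0=7/3, Δ1=-5/2
row 1: diag=10, rhs=-29; c'=1/5, d'=-29/10
back: M1=-29/10
M: M0=0, M1=-29/10, M2=0
seg 0: a=-4, c=M0/2=0, d=(M1−M0)/(6·3)=-29/180, b=Δ0−h0·(2M0+M1)/6=227/60
seg 1: a=3, c=M1/2=-29/20, d=(M2−M1)/(6·2)=29/120, b=Δ1−h1·(2M1+M2)/6=-17/30
t_q=4 → seg 1, τ=1; S=3+-17/30·τ+-29/20·τ²+29/120·τ³=49/40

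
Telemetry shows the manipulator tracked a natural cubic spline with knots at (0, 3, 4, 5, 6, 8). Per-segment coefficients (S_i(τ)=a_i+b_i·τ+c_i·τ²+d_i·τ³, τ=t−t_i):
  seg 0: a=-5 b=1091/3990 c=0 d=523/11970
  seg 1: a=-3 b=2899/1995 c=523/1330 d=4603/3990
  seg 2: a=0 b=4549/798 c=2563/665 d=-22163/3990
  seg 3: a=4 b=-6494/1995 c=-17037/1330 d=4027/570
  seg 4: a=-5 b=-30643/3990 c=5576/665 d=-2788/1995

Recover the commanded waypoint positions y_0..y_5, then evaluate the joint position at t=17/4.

y_0 = S_0(0) = a_0 = -5
y_1 = S_1(0) = a_1 = -3
y_2 = S_2(0) = a_2 = 0
y_3 = S_3(0) = a_3 = 4
y_4 = S_4(0) = a_4 = -5
y_5 = S_4(2) = 2
t_q=17/4 is in segment 2 (τ=1/4); S_2(τ)=134423/85120

y_0=-5 y_1=-3 y_2=0 y_3=4 y_4=-5 y_5=2
S(17/4) = 134423/85120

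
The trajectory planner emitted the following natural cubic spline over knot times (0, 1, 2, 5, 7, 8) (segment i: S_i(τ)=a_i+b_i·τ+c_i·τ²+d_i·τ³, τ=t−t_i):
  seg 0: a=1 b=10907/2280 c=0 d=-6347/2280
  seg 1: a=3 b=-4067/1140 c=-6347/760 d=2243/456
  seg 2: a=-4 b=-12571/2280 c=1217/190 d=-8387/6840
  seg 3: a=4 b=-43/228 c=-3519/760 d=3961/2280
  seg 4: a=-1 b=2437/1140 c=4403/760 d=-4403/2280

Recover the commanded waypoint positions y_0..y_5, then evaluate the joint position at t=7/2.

y_0=1 y_1=3 y_2=-4 y_3=4 y_4=-1 y_5=5
S(7/2) = -639/320

y_0 = S_0(0) = a_0 = 1
y_1 = S_1(0) = a_1 = 3
y_2 = S_2(0) = a_2 = -4
y_3 = S_3(0) = a_3 = 4
y_4 = S_4(0) = a_4 = -1
y_5 = S_4(1) = 5
t_q=7/2 is in segment 2 (τ=3/2); S_2(τ)=-639/320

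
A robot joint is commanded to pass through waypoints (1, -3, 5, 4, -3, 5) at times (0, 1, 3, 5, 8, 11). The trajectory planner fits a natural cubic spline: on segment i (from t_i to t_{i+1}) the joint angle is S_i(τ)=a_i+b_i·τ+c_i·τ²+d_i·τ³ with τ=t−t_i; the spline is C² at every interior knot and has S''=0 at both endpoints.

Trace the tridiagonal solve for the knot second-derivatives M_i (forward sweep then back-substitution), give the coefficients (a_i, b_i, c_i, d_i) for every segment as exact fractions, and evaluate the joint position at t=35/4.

Δ: Δ0=-4, Δ1=4, Δ2=-1/2, Δ3=-7/3, Δ4=8/3
row 1: diag=6, rhs=48; c'=1/3, d'=8
row 2: denom=8−2·1/3=22/3; d'=(-27−2·8)/(22/3)=-129/22
row 3: denom=10−2·3/11=104/11; d'=(-11−2·-129/22)/(104/11)=1/13
row 4: denom=12−3·33/104=1149/104; d'=(30−3·1/13)/(1149/104)=1032/383
back: M4=1032/383
back: M3=1/13−33/104·1032/383=-298/383
back: M2=-129/22−3/11·-298/383=-4329/766
back: M1=8−1/3·-4329/766=7571/766
M: M0=0, M1=7571/766, M2=-4329/766, M3=-298/383, M4=1032/383, M5=0
seg 0: a=1, c=M0/2=0, d=(M1−M0)/(6·1)=7571/4596, b=Δ0−h0·(2M0+M1)/6=-25955/4596
seg 1: a=-3, c=M1/2=7571/1532, d=(M2−M1)/(6·2)=-2975/2298, b=Δ1−h1·(2M1+M2)/6=-1621/2298
seg 2: a=5, c=M2/2=-4329/1532, d=(M3−M2)/(6·2)=3733/9192, b=Δ2−h2·(2M2+M3)/6=8105/2298
seg 3: a=4, c=M3/2=-149/383, d=(M4−M3)/(6·3)=665/3447, b=Δ3−h3·(2M3+M4)/6=-3335/1149
seg 4: a=-3, c=M4/2=516/383, d=(M5−M4)/(6·3)=-172/1149, b=Δ4−h4·(2M4+M5)/6=-32/1149
t_q=35/4 → seg 4, τ=3/4; S=-3+-32/1149·τ+516/383·τ²+-172/1149·τ³=-14255/6128

  seg 0: a=1 b=-25955/4596 c=0 d=7571/4596
  seg 1: a=-3 b=-1621/2298 c=7571/1532 d=-2975/2298
  seg 2: a=5 b=8105/2298 c=-4329/1532 d=3733/9192
  seg 3: a=4 b=-3335/1149 c=-149/383 d=665/3447
  seg 4: a=-3 b=-32/1149 c=516/383 d=-172/1149
S(35/4) = -14255/6128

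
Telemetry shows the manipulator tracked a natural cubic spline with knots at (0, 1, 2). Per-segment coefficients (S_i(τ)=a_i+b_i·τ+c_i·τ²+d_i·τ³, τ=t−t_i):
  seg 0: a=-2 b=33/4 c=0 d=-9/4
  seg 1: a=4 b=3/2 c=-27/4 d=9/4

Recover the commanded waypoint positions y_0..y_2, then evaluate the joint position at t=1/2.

y_0=-2 y_1=4 y_2=1
S(1/2) = 59/32

y_0 = S_0(0) = a_0 = -2
y_1 = S_1(0) = a_1 = 4
y_2 = S_1(1) = 1
t_q=1/2 is in segment 0 (τ=1/2); S_0(τ)=59/32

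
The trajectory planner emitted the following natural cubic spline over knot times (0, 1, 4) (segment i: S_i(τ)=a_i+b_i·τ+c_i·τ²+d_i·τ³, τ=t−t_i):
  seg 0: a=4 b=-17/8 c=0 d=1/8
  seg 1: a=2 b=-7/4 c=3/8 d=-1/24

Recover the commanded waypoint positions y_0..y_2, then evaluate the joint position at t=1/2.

y_0=4 y_1=2 y_2=-1
S(1/2) = 189/64

y_0 = S_0(0) = a_0 = 4
y_1 = S_1(0) = a_1 = 2
y_2 = S_1(3) = -1
t_q=1/2 is in segment 0 (τ=1/2); S_0(τ)=189/64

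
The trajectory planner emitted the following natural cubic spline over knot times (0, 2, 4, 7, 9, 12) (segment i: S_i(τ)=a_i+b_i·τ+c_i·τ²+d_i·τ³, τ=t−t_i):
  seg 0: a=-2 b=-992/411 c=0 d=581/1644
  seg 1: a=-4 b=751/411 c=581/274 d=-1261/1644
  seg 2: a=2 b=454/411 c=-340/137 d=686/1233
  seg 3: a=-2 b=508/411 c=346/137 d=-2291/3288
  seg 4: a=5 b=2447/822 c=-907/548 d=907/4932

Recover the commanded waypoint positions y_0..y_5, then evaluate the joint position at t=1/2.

y_0=-2 y_1=-4 y_2=2 y_3=-2 y_4=5 y_5=4
S(1/2) = -13865/4384

y_0 = S_0(0) = a_0 = -2
y_1 = S_1(0) = a_1 = -4
y_2 = S_2(0) = a_2 = 2
y_3 = S_3(0) = a_3 = -2
y_4 = S_4(0) = a_4 = 5
y_5 = S_4(3) = 4
t_q=1/2 is in segment 0 (τ=1/2); S_0(τ)=-13865/4384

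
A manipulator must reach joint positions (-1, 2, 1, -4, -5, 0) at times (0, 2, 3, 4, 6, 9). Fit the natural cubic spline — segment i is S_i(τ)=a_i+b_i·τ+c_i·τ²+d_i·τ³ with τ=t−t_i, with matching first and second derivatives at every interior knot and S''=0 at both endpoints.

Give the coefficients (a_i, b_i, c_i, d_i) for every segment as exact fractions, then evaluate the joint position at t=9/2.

Δ: Δ0=3/2, Δ1=-1, Δ2=-5, Δ3=-1/2, Δ4=5/3
row 1: diag=6, rhs=-15; c'=1/6, d'=-5/2
row 2: denom=4−1·1/6=23/6; d'=(-24−1·-5/2)/(23/6)=-129/23
row 3: denom=6−1·6/23=132/23; d'=(27−1·-129/23)/(132/23)=125/22
row 4: denom=10−2·23/66=307/33; d'=(13−2·125/22)/(307/33)=54/307
back: M4=54/307
back: M3=125/22−23/66·54/307=3451/614
back: M2=-129/23−6/23·3451/614=-2172/307
back: M1=-5/2−1/6·-2172/307=-811/614
M: M0=0, M1=-811/614, M2=-2172/307, M3=3451/614, M4=54/307, M5=0
seg 0: a=-1, c=M0/2=0, d=(M1−M0)/(6·2)=-811/7368, b=Δ0−h0·(2M0+M1)/6=1787/921
seg 1: a=2, c=M1/2=-811/1228, d=(M2−M1)/(6·1)=-3533/3684, b=Δ1−h1·(2M1+M2)/6=1141/1842
seg 2: a=1, c=M2/2=-1086/307, d=(M3−M2)/(6·1)=7795/3684, b=Δ2−h2·(2M2+M3)/6=-13183/3684
seg 3: a=-4, c=M3/2=3451/1228, d=(M4−M3)/(6·2)=-3343/7368, b=Δ3−h3·(2M3+M4)/6=-7931/1842
seg 4: a=-5, c=M4/2=27/307, d=(M5−M4)/(6·3)=-3/307, b=Δ4−h4·(2M4+M5)/6=1373/921
t_q=9/2 → seg 3, τ=1/2; S=-4+-7931/1842·τ+3451/1228·τ²+-3343/7368·τ³=-108201/19648

  seg 0: a=-1 b=1787/921 c=0 d=-811/7368
  seg 1: a=2 b=1141/1842 c=-811/1228 d=-3533/3684
  seg 2: a=1 b=-13183/3684 c=-1086/307 d=7795/3684
  seg 3: a=-4 b=-7931/1842 c=3451/1228 d=-3343/7368
  seg 4: a=-5 b=1373/921 c=27/307 d=-3/307
S(9/2) = -108201/19648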